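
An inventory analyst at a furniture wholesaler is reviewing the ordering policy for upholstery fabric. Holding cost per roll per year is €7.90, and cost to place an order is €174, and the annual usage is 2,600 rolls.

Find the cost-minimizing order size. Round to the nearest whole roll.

Q* = √(2·D·S / H) = √(2·2,600·174 / 7.9) = √114,531.6 ≈ 338.43

338 rolls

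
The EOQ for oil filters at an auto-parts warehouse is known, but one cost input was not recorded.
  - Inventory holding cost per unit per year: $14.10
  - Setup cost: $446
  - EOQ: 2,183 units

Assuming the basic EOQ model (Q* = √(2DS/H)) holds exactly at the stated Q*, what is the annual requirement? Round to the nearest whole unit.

75,329 units per year

EOQ relation: Q² = 2DS/H, so rearrange for the unknown.
D = Q²H / (2S) = 2,183² × 14.1 / (2 × 446) = 75,328.92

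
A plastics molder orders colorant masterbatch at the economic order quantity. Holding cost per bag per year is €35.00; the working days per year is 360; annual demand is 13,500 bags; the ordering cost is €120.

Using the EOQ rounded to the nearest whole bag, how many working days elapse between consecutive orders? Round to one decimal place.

8.1 days

Optimal lot size Q* = (2 × 13,500 × €120 / €35)^½ ≈ 304.26 → Q = 304 bags
Cycle time = (working days × Q)/D = (360 × 304) / 13,500 = 8.107 days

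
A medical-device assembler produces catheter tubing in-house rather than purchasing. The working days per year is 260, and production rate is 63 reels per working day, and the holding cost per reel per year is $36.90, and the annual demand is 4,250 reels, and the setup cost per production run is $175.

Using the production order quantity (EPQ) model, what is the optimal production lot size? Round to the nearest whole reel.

233 reels

d = 4,250/260 = 16.3462 reels/day;  effective holding cost H(1 − d/p) = 36.9·(1 − 16.3462/63) = 27.32582
Q* = √(2DS / H_eff) = √(2·4,250·175 / 27.32582) ≈ 233.31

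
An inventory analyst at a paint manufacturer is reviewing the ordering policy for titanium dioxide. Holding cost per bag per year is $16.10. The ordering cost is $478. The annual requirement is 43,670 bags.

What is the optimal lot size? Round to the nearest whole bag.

Q* = √(2·D·S / H) = √(2·43,670·478 / 16.1) = √2,593,075.8 ≈ 1,610.30

1,610 bags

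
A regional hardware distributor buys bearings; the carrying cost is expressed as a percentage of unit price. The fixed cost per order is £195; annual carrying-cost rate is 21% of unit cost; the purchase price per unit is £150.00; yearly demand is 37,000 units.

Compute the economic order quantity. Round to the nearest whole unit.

677 units

H = i·C = 0.21 × £150 = £31.5000 per unit-year
Optimal lot size Q* = (2 × 37,000 × £195 / £31.5)^½ ≈ 676.83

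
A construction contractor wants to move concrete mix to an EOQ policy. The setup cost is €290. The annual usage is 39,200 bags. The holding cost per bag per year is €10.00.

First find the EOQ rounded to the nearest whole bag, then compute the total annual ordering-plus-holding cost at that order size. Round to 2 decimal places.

€15,078.46

Optimal lot size Q* = (2 × 39,200 × €290 / €10)^½ ≈ 1,507.85 → Q = 1,508 bags
Orders/yr = 39,200/1,508 = 25.995; ordering cost = 25.995 × €290 = €7,538.46
Average inventory = 1,508/2 = 754; holding cost = 754 × €10 = €7,540.00
Total = €7,538.46 + €7,540.00 = €15,078.46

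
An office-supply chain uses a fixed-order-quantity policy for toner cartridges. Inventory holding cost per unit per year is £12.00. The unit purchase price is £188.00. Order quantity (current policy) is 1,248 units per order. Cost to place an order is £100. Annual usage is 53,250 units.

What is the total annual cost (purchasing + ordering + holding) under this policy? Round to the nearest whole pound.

Orders/yr = 53,250/1,248 = 42.668; ordering cost = 42.668 × £100 = £4,266.83
Average inventory = 1,248/2 = 624; holding cost = 624 × £12 = £7,488.00
Purchase cost = D·C = 53,250 × 188 = £10,011,000.00
Total = £4,266.83 + £7,488.00 + £10,011,000.00 = £10,022,754.83

£10,022,755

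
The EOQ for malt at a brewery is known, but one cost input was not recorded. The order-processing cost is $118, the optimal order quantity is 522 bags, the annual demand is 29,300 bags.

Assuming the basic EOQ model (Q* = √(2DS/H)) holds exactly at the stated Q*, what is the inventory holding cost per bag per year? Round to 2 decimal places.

$25.38

From Q* = √(2DS/H) ⇒ Q*² = 2DS/H.
H = 2DS / Q² = 2 × 29,300 × 118 / 522² = 25.3769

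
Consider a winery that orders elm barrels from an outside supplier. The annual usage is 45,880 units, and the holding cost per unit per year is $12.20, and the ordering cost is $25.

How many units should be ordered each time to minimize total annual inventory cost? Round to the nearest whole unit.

Q* = √(2·D·S / H) = √(2·45,880·25 / 12.2) = √188,032.8 ≈ 433.63

434 units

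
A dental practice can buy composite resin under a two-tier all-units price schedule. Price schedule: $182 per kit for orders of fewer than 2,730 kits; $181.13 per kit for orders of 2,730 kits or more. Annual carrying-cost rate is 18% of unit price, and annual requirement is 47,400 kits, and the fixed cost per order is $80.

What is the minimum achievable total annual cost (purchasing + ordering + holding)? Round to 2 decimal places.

$8,631,454.65

H₁ = 18%×$182 = $32.7600;  H₂ = 18%×$181.13 = $32.6034
EOQ₁ = √(2×47,400×80/32.7600) = 481.15  (< 2,730, feasible at tier 1)
EOQ₂ = √(2×47,400×80/32.6034) = 482.30  (< 2,730 → use Q = 2,730 at tier-2 price)
TC(tier 1 (EOQ₁), Q≈481.1) = $8,642,562.36
TC(tier 2, Q≈2,730.0) = $8,631,454.65
Minimum at tier 2: $8,631,454.65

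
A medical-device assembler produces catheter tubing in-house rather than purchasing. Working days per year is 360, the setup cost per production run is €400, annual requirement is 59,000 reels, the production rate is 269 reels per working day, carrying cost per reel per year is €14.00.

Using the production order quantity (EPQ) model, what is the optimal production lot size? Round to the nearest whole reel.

2,937 reels

Daily demand d = 59,000/360 = 163.889; p = 269; 1 − d/p = 0.39075
EPQ = √(2DS / (H(1 − d/p)))
    = √(2 × 59,000 × 400 / (14 × 0.39075)) ≈ 2,937.37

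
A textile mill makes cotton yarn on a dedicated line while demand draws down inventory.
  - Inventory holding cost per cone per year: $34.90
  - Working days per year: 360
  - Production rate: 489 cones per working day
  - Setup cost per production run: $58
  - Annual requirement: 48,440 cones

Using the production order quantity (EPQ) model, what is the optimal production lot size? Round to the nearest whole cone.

471 cones

Daily demand d = 48,440/360 = 134.556; p = 489; 1 − d/p = 0.72484
EPQ = √(2DS / (H(1 − d/p)))
    = √(2 × 48,440 × 58 / (34.9 × 0.72484)) ≈ 471.30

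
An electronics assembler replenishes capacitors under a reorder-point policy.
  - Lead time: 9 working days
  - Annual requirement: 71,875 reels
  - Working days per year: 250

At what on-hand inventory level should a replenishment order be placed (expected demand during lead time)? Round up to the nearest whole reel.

2,588 reels

Daily demand d = 71,875 / 250 = 287.500 reels/day
Demand during lead time = 287.500 × 9 = 2,587.50
Reorder point = 2,587.50 → round up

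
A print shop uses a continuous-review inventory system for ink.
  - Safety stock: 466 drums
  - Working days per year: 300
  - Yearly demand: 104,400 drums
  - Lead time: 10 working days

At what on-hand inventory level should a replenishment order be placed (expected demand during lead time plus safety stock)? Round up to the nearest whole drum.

3,946 drums

Daily demand d = 104,400 / 300 = 348.000 drums/day
Demand during lead time = 348.000 × 10 = 3,480.00
Reorder point = 3,480.00 + 466 = 3,946.00 → round up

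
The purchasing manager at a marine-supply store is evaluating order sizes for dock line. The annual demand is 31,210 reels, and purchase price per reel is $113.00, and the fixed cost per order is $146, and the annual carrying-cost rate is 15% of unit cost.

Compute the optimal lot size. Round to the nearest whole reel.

H = i·C = 0.15 × $113 = $16.9500 per reel-year
Optimal lot size Q* = (2 × 31,210 × $146 / $16.95)^½ ≈ 733.25

733 reels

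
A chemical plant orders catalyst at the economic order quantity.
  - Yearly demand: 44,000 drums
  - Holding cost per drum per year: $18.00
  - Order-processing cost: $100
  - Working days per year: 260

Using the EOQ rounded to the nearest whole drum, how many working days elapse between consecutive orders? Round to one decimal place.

4.1 days

Q* = √(2·D·S / H) = √(2·44,000·100 / 18) = √488,888.9 ≈ 699.21 → Q = 699 drums
Cycle time = (working days × Q)/D = (260 × 699) / 44,000 = 4.130 days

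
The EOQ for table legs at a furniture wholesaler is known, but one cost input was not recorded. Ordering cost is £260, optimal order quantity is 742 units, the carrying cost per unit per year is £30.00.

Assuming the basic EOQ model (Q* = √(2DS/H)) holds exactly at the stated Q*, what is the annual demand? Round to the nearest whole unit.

EOQ relation: Q² = 2DS/H, so rearrange for the unknown.
D = Q²H / (2S) = 742² × 30 / (2 × 260) = 31,763.31

31,763 units per year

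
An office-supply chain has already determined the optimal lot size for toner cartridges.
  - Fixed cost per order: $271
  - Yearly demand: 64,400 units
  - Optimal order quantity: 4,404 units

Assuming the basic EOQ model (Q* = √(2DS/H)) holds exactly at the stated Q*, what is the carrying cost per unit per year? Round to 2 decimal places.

$1.80

EOQ relation: Q² = 2DS/H, so rearrange for the unknown.
H = 2DS / Q² = 2 × 64,400 × 271 / 4,404² = 1.7997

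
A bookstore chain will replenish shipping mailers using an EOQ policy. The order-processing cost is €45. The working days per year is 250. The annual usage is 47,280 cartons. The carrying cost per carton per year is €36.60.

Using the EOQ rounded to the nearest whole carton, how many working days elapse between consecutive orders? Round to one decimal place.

Optimal lot size Q* = (2 × 47,280 × €45 / €36.6)^½ ≈ 340.97 → Q = 341 cartons
Days between orders = 250 / (D/Q) = 250 / 138.651 ≈ 1.803

1.8 days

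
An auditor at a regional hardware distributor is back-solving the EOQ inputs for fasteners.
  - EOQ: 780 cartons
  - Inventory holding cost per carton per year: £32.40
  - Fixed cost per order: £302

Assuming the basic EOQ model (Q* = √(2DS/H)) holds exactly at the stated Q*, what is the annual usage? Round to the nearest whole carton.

EOQ relation: Q² = 2DS/H, so rearrange for the unknown.
D = Q²H / (2S) = 780² × 32.4 / (2 × 302) = 32,636.03

32,636 cartons per year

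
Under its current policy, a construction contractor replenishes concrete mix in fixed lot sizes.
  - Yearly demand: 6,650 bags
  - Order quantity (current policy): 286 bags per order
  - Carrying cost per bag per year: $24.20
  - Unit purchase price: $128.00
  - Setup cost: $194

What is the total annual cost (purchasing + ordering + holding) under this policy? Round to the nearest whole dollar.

$859,171

Ordering: D/Q × S = 6,650/286 × $194 = $4,510.84
Holding:  Q/2 × H = 286/2 × $24.2 = $3,460.60
Purchase cost = D·C = 6,650 × 128 = $851,200.00
Total = $4,510.84 + $3,460.60 + $851,200.00 = $859,171.44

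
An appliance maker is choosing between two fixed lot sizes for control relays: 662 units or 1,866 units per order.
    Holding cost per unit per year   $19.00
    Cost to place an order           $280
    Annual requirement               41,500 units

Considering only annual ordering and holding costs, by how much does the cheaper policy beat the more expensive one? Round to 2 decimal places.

For each Q, cost = (D/Q)·S + (Q/2)·H.
TC(662) = (41,500/662)×280 + (662/2)×19 = $23,841.87
TC(1,866) = (41,500/1,866)×280 + (1,866/2)×19 = $23,954.22
Lots of 662 are cheaper by $112.35.

$112.35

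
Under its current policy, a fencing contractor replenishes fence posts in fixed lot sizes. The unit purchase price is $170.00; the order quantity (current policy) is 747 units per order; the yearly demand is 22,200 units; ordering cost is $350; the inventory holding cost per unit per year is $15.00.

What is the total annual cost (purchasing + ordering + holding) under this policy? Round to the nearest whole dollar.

Annual ordering cost = (D/Q)·S = (22,200/747) × 350 = $10,401.61
Annual holding cost  = (Q/2)·H = (747/2) × 15 = $5,602.50
Purchase cost = D·C = 22,200 × 170 = $3,774,000.00
Total = $10,401.61 + $5,602.50 + $3,774,000.00 = $3,790,004.11

$3,790,004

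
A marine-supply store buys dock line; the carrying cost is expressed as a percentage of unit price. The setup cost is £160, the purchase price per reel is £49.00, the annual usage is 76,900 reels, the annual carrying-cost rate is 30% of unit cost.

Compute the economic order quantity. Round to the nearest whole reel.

1,294 reels

Holding cost per reel per year: H = 30% × £49 = £14.7000
2DS/H = 2·76,900·160/14.7 = 1,674,013.61
EOQ = √1,674,013.61 ≈ 1,293.84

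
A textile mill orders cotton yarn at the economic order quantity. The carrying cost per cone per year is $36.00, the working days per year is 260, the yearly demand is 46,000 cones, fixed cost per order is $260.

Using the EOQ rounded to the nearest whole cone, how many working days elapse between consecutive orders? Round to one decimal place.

4.6 days

2DS/H = 2·46,000·260/36 = 664,444.44
EOQ = √664,444.44 ≈ 815.13 → Q = 815 cones
Cycle time = (working days × Q)/D = (260 × 815) / 46,000 = 4.607 days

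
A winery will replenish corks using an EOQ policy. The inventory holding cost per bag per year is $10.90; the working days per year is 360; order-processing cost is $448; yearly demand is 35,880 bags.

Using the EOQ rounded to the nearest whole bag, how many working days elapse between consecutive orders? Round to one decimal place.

17.2 days

2DS/H = 2·35,880·448/10.9 = 2,949,401.83
EOQ = √2,949,401.83 ≈ 1,717.38 → Q = 1,717 bags
T = Q/D × 360 days = 1,717/35,880 × 360 = 17.227 days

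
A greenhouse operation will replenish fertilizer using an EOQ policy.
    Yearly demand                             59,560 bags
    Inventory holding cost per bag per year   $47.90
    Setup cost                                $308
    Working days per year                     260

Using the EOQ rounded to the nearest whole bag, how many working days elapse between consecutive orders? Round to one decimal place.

2DS/H = 2·59,560·308/47.9 = 765,949.06
EOQ = √765,949.06 ≈ 875.19 → Q = 875 bags
Days between orders = 260 / (D/Q) = 260 / 68.069 ≈ 3.820

3.8 days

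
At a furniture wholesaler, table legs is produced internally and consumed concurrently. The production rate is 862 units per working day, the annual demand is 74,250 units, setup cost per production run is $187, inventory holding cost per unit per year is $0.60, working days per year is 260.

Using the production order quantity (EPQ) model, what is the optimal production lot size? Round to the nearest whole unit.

Daily demand d = 74,250/260 = 285.577; p = 862; 1 − d/p = 0.66870
EPQ = √(2DS / (H(1 − d/p)))
    = √(2 × 74,250 × 187 / (0.6 × 0.66870)) ≈ 8,319.39

8,319 units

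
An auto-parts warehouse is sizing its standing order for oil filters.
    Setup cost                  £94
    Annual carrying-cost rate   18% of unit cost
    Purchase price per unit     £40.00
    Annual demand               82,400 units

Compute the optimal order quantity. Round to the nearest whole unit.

Holding cost per unit per year: H = 18% × £40 = £7.2000
Q* = √(2·D·S / H) = √(2·82,400·94 / 7.2) = √2,151,555.6 ≈ 1,466.82

1,467 units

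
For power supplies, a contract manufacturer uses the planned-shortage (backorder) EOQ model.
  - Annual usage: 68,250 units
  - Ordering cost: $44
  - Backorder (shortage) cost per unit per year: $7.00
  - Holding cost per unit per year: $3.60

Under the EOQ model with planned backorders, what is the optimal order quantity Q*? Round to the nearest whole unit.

1,589 units

Basic EOQ = √(2·68,250·44/3.6) = 1,291.640
Backorder adjustment √((H+b)/b) = √((3.6+7)/7) = 1.2306
Q* = 1,291.640 × 1.2306 ≈ 1,589.44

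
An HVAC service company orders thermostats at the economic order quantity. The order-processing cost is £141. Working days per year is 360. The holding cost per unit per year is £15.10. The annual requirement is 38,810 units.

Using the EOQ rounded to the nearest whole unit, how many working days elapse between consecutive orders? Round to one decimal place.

7.9 days

Optimal lot size Q* = (2 × 38,810 × £141 / £15.1)^½ ≈ 851.35 → Q = 851 units
Days between orders = 360 / (D/Q) = 360 / 45.605 ≈ 7.894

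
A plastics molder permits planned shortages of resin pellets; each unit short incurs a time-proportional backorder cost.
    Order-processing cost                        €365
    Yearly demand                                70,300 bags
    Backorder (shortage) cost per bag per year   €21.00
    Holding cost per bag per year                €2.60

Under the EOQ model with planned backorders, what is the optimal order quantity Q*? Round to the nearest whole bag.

4,710 bags

Q* = √(2DS/H) · √((H + b)/b)
   = √(2 × 70,300 × 365 / 2.6) · √((2.6 + 21) / 21)
   = 4,442.756 × 1.0601 ≈ 4,709.76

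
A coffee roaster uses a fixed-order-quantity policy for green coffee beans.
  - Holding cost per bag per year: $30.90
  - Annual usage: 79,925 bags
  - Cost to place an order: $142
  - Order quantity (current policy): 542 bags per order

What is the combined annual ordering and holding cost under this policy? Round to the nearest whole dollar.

Annual ordering cost = (D/Q)·S = (79,925/542) × 142 = $20,939.76
Annual holding cost  = (Q/2)·H = (542/2) × 30.9 = $8,373.90
Total = $20,939.76 + $8,373.90 = $29,313.66

$29,314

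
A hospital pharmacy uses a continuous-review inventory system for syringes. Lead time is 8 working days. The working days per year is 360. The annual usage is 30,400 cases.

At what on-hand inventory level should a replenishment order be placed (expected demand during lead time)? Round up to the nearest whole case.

Daily demand d = 30,400 / 360 = 84.444 cases/day
Demand during lead time = 84.444 × 8 = 675.56
Reorder point = 675.56 → round up

676 cases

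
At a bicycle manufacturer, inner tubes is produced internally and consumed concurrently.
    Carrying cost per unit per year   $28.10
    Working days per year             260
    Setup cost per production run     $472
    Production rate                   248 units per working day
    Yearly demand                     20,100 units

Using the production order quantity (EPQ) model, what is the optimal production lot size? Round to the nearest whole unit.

990 units

Daily demand d = 20,100/260 = 77.308; p = 248; 1 − d/p = 0.68828
EPQ = √(2DS / (H(1 − d/p)))
    = √(2 × 20,100 × 472 / (28.1 × 0.68828)) ≈ 990.49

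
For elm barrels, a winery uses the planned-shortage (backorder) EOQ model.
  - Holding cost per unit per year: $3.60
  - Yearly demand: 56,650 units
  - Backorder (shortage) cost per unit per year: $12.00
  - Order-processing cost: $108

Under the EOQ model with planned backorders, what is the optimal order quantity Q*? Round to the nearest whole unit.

2,102 units

Q* = √(2DS/H) · √((H + b)/b)
   = √(2 × 56,650 × 108 / 3.6) · √((3.6 + 12) / 12)
   = 1,843.638 × 1.1402 ≈ 2,102.07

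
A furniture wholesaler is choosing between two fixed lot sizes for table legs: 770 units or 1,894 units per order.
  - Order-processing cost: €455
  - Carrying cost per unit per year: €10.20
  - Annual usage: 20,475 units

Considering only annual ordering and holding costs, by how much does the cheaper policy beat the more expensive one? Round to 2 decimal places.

TC(Q) = (D/Q)S + (Q/2)H
TC(770) = (20,475/770)×455 + (770/2)×10.2 = €16,025.86
TC(1,894) = (20,475/1,894)×455 + (1,894/2)×10.2 = €14,578.16
Lots of 1,894 are cheaper by €1,447.71.

€1,447.71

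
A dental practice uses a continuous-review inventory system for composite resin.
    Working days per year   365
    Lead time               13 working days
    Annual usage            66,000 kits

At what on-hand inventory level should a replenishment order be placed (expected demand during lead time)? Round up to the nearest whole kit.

Daily demand d = 66,000 / 365 = 180.822 kits/day
Demand during lead time = 180.822 × 13 = 2,350.68
Reorder point = 2,350.68 → round up

2,351 kits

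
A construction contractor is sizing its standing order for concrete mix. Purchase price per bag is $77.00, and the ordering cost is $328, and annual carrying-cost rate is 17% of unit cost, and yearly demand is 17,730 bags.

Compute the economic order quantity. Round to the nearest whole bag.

Holding cost per bag per year: H = 17% × $77 = $13.0900
Optimal lot size Q* = (2 × 17,730 × $328 / $13.09)^½ ≈ 942.62

943 bags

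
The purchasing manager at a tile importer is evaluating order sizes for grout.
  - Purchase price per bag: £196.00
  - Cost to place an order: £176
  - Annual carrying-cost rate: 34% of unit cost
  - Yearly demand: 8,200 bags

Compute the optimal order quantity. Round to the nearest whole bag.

Carrying cost H = £196 × 34% = £66.6400/bag/yr
Optimal lot size Q* = (2 × 8,200 × £176 / £66.64)^½ ≈ 208.12

208 bags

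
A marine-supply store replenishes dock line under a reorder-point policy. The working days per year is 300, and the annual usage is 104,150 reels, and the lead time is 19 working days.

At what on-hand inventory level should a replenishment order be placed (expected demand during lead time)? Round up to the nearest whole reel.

Daily demand d = 104,150 / 300 = 347.167 reels/day
Demand during lead time = 347.167 × 19 = 6,596.17
Reorder point = 6,596.17 → round up

6,597 reels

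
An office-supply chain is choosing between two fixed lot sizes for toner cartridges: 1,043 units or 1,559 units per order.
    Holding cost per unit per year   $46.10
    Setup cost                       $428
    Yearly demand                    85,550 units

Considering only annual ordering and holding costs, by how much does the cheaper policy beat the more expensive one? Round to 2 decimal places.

$274.42

Annual cost at Q: ordering D·S/Q plus holding Q·H/2.
TC(1,043) = (85,550/1,043)×428 + (1,043/2)×46.1 = $59,147.00
TC(1,559) = (85,550/1,559)×428 + (1,559/2)×46.1 = $59,421.42
Lots of 1,043 are cheaper by $274.42.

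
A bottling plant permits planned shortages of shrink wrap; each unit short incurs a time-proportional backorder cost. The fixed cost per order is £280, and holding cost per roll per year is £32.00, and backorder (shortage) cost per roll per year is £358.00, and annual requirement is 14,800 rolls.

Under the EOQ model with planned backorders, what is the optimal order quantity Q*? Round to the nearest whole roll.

Basic EOQ = √(2·14,800·280/32) = 508.920
Backorder adjustment √((H+b)/b) = √((32+358)/358) = 1.0437
Q* = 508.920 × 1.0437 ≈ 531.18

531 rolls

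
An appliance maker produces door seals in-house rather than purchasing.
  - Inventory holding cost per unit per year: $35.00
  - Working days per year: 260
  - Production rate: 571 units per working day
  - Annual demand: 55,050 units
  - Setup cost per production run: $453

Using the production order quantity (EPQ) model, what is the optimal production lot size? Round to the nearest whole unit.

1,505 units

Daily demand d = 55,050/260 = 211.731; p = 571; 1 − d/p = 0.62919
EPQ = √(2DS / (H(1 − d/p)))
    = √(2 × 55,050 × 453 / (35 × 0.62919)) ≈ 1,504.93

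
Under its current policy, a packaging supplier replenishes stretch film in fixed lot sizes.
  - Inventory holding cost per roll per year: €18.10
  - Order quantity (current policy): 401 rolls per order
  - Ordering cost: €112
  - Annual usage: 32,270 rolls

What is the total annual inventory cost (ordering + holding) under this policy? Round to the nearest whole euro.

Annual ordering cost = (D/Q)·S = (32,270/401) × 112 = €9,013.07
Annual holding cost  = (Q/2)·H = (401/2) × 18.1 = €3,629.05
Total = €9,013.07 + €3,629.05 = €12,642.12

€12,642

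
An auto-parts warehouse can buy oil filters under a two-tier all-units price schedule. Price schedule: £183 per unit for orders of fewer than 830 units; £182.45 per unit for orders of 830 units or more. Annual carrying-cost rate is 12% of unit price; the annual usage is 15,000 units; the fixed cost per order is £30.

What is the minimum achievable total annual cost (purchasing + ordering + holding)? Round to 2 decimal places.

£2,746,378.18

H₁ = 12%×£183 = £21.9600;  H₂ = 12%×£182.45 = £21.8940
EOQ₁ = √(2×15,000×30/21.9600) = 202.44  (< 830, feasible at tier 1)
EOQ₂ = √(2×15,000×30/21.8940) = 202.75  (< 830 → use Q = 830 at tier-2 price)
TC(tier 1 (EOQ₁), Q≈202.4) = £2,749,445.67
TC(tier 2, Q≈830.0) = £2,746,378.18
Minimum at tier 2: £2,746,378.18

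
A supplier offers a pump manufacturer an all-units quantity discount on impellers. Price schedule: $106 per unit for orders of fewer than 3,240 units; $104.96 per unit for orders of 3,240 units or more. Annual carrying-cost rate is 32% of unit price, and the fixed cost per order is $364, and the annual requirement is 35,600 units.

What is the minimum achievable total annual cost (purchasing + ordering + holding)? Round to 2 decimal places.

H₁ = 32%×$106 = $33.9200;  H₂ = 32%×$104.96 = $33.5872
EOQ₁ = √(2×35,600×364/33.9200) = 874.10  (< 3,240, feasible at tier 1)
EOQ₂ = √(2×35,600×364/33.5872) = 878.42  (< 3,240 → use Q = 3,240 at tier-2 price)
TC(tier 1 (EOQ₁), Q≈874.1) = $3,803,249.58
TC(tier 2, Q≈3,240.0) = $3,794,986.77
Minimum at tier 2: $3,794,986.77

$3,794,986.77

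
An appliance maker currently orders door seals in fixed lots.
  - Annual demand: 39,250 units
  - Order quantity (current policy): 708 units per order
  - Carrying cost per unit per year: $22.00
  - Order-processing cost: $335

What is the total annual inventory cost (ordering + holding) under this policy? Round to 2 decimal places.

Ordering: D/Q × S = 39,250/708 × $335 = $18,571.68
Holding:  Q/2 × H = 708/2 × $22 = $7,788.00
Total = $18,571.68 + $7,788.00 = $26,359.68

$26,359.68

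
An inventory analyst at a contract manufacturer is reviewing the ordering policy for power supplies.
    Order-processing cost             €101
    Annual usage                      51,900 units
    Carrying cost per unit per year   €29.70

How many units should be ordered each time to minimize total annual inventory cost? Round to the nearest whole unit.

594 units

Q* = √(2·D·S / H) = √(2·51,900·101 / 29.7) = √352,989.9 ≈ 594.13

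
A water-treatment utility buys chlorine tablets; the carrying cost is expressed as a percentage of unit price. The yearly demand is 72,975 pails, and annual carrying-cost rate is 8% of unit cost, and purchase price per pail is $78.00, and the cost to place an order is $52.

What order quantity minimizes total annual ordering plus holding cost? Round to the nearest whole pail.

1,103 pails

Holding cost per pail per year: H = 8% × $78 = $6.2400
EOQ = √(2DS/H) = √(2 × 72,975 × 52 / 6.24)
    = √(1,216,250.00) ≈ 1,102.84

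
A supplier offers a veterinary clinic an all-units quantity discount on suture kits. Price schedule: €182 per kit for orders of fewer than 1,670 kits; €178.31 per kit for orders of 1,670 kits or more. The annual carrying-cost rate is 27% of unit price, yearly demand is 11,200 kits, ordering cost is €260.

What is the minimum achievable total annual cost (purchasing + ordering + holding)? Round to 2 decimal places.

H₁ = 27%×€182 = €49.1400;  H₂ = 27%×€178.31 = €48.1437
EOQ₁ = √(2×11,200×260/49.1400) = 344.27  (< 1,670, feasible at tier 1)
EOQ₂ = √(2×11,200×260/48.1437) = 347.81  (< 1,670 → use Q = 1,670 at tier-2 price)
TC(tier 1 (EOQ₁), Q≈344.3) = €2,055,317.19
TC(tier 2, Q≈1,670.0) = €2,039,015.70
Minimum at tier 2: €2,039,015.70

€2,039,015.70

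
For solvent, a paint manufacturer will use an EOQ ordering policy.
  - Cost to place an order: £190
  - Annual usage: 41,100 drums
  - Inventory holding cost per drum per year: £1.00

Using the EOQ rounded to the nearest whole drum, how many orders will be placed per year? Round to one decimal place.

10.4 orders per year

2DS/H = 2·41,100·190/1 = 15,618,000.00
EOQ = √15,618,000.00 ≈ 3,951.96 → Q = 3,952
Orders per year = D/Q = 41,100 / 3,952 = 10.400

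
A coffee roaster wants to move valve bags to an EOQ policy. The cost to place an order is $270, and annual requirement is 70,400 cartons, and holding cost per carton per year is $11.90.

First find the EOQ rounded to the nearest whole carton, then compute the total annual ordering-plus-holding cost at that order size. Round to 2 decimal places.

Q* = √(2·D·S / H) = √(2·70,400·270 / 11.9) = √3,194,621.8 ≈ 1,787.35 → Q = 1,787 cartons
Annual ordering cost = (D/Q)·S = (70,400/1,787) × 270 = $10,636.82
Annual holding cost  = (Q/2)·H = (1,787/2) × 11.9 = $10,632.65
Total = $10,636.82 + $10,632.65 = $21,269.47

$21,269.47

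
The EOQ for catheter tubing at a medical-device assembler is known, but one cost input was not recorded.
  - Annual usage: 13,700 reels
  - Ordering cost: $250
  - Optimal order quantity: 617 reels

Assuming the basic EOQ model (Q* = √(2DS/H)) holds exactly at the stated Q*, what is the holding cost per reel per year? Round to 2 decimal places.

$17.99

EOQ relation: Q² = 2DS/H, so rearrange for the unknown.
H = 2DS / Q² = 2 × 13,700 × 250 / 617² = 17.9937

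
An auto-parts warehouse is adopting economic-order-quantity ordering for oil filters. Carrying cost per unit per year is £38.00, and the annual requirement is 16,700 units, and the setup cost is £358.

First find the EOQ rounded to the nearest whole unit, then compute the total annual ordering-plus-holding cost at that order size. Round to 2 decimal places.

Q* = √(2·D·S / H) = √(2·16,700·358 / 38) = √314,663.2 ≈ 560.95 → Q = 561 units
Annual ordering cost = (D/Q)·S = (16,700/561) × 358 = £10,657.04
Annual holding cost  = (Q/2)·H = (561/2) × 38 = £10,659.00
Total = £10,657.04 + £10,659.00 = £21,316.04

£21,316.04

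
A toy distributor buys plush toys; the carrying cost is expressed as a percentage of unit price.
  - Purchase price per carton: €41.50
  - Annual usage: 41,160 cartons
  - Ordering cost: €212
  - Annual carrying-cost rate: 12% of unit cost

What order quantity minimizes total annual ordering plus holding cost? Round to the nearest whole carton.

Carrying cost H = €41.5 × 12% = €4.9800/carton/yr
Optimal lot size Q* = (2 × 41,160 × €212 / €4.98)^½ ≈ 1,872.00

1,872 cartons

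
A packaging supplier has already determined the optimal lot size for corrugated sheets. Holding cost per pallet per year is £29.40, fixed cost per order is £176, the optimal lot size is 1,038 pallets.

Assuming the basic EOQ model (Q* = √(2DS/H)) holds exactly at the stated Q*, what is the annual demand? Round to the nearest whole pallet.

89,991 pallets per year

From Q* = √(2DS/H) ⇒ Q*² = 2DS/H.
D = Q²H / (2S) = 1,038² × 29.4 / (2 × 176) = 89,991.06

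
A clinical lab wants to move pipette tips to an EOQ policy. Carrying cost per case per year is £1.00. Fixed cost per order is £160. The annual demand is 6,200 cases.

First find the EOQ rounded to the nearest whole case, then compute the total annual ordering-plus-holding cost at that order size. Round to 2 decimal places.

Optimal lot size Q* = (2 × 6,200 × £160 / £1)^½ ≈ 1,408.55 → Q = 1,409 cases
Orders/yr = 6,200/1,409 = 4.400; ordering cost = 4.400 × £160 = £704.05
Average inventory = 1,409/2 = 704.5; holding cost = 704.5 × £1 = £704.50
Total = £704.05 + £704.50 = £1,408.55

£1,408.55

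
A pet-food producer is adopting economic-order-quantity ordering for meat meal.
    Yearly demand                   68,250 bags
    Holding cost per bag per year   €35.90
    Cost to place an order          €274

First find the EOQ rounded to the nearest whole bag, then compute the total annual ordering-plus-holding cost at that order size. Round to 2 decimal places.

€36,642.82

Optimal lot size Q* = (2 × 68,250 × €274 / €35.9)^½ ≈ 1,020.69 → Q = 1,021 bags
Annual ordering cost = (D/Q)·S = (68,250/1,021) × 274 = €18,315.87
Annual holding cost  = (Q/2)·H = (1,021/2) × 35.9 = €18,326.95
Total = €18,315.87 + €18,326.95 = €36,642.82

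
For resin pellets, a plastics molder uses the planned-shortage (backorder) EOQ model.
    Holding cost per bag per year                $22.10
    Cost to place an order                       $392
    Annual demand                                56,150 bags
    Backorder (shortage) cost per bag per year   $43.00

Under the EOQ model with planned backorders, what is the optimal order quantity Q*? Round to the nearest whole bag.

Q* = √(2DS/H) · √((H + b)/b)
   = √(2 × 56,150 × 392 / 22.1) · √((22.1 + 43) / 43)
   = 1,411.357 × 1.2304 ≈ 1,736.57

1,737 bags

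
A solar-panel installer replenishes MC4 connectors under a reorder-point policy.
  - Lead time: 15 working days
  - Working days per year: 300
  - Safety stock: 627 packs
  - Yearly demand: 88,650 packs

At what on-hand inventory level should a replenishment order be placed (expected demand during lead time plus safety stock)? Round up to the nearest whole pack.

Daily demand d = 88,650 / 300 = 295.500 packs/day
Demand during lead time = 295.500 × 15 = 4,432.50
Reorder point = 4,432.50 + 627 = 5,059.50 → round up

5,060 packs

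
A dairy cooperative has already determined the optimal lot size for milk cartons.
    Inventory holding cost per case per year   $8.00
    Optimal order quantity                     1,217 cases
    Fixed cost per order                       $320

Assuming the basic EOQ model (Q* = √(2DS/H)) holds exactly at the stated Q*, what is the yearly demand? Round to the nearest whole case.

18,514 cases per year

EOQ relation: Q² = 2DS/H, so rearrange for the unknown.
D = Q²H / (2S) = 1,217² × 8 / (2 × 320) = 18,513.61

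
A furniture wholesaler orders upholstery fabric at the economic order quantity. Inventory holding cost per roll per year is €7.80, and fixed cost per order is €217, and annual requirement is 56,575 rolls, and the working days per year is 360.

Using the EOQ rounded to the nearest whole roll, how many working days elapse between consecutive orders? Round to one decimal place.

Optimal lot size Q* = (2 × 56,575 × €217 / €7.8)^½ ≈ 1,774.23 → Q = 1,774 rolls
Days between orders = 360 / (D/Q) = 360 / 31.891 ≈ 11.288

11.3 days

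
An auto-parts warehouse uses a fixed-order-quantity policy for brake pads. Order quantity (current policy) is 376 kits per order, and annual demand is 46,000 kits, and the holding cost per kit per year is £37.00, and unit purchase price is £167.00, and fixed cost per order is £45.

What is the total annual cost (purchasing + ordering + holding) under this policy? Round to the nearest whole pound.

Ordering: D/Q × S = 46,000/376 × £45 = £5,505.32
Holding:  Q/2 × H = 376/2 × £37 = £6,956.00
Purchase cost = D·C = 46,000 × 167 = £7,682,000.00
Total = £5,505.32 + £6,956.00 + £7,682,000.00 = £7,694,461.32

£7,694,461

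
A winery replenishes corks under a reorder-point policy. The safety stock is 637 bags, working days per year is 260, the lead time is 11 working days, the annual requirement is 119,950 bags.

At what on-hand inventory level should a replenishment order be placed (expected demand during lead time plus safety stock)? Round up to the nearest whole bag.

Daily demand d = 119,950 / 260 = 461.346 bags/day
Demand during lead time = 461.346 × 11 = 5,074.81
Reorder point = 5,074.81 + 637 = 5,711.81 → round up

5,712 bags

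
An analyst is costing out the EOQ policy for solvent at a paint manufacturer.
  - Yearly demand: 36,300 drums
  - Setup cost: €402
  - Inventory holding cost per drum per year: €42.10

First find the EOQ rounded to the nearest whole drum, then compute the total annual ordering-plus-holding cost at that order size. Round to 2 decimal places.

€35,052.78

2DS/H = 2·36,300·402/42.1 = 693,235.15
EOQ = √693,235.15 ≈ 832.61 → Q = 833 drums
Annual ordering cost = (D/Q)·S = (36,300/833) × 402 = €17,518.13
Annual holding cost  = (Q/2)·H = (833/2) × 42.1 = €17,534.65
Total = €17,518.13 + €17,534.65 = €35,052.78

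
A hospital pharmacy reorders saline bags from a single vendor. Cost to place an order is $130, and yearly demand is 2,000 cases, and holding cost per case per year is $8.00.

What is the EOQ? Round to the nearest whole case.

Q* = √(2·D·S / H) = √(2·2,000·130 / 8) = √65,000.0 ≈ 254.95

255 cases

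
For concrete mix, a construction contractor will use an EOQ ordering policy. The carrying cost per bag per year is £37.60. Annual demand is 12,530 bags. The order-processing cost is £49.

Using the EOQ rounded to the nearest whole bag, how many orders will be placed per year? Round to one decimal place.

Optimal lot size Q* = (2 × 12,530 × £49 / £37.6)^½ ≈ 180.72 → Q = 181
Orders per year = D/Q = 12,530 / 181 = 69.227

69.2 orders per year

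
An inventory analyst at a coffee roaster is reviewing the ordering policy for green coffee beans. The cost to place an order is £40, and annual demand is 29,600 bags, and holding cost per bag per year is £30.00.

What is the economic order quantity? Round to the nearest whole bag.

2DS/H = 2·29,600·40/30 = 78,933.33
EOQ = √78,933.33 ≈ 280.95

281 bags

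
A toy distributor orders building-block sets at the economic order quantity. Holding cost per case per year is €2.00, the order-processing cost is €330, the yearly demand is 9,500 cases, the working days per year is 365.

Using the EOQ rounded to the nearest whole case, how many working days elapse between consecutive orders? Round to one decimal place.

68.0 days

2DS/H = 2·9,500·330/2 = 3,135,000.00
EOQ = √3,135,000.00 ≈ 1,770.59 → Q = 1,771 cases
Days between orders = 365 / (D/Q) = 365 / 5.364 ≈ 68.044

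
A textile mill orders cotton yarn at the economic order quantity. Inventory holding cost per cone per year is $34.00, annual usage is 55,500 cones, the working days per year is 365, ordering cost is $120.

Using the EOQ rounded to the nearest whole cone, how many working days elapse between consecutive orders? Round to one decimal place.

4.1 days

Optimal lot size Q* = (2 × 55,500 × $120 / $34)^½ ≈ 625.91 → Q = 626 cones
T = Q/D × 365 days = 626/55,500 × 365 = 4.117 days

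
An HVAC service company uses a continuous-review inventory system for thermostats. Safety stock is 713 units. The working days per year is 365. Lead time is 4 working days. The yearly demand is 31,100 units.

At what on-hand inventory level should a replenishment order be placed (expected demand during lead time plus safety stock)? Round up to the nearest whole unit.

Daily demand d = 31,100 / 365 = 85.205 units/day
Demand during lead time = 85.205 × 4 = 340.82
Reorder point = 340.82 + 713 = 1,053.82 → round up

1,054 units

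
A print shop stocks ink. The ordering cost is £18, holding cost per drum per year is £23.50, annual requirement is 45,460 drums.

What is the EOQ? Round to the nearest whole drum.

264 drums

EOQ = √(2DS/H) = √(2 × 45,460 × 18 / 23.5)
    = √(69,640.85) ≈ 263.90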